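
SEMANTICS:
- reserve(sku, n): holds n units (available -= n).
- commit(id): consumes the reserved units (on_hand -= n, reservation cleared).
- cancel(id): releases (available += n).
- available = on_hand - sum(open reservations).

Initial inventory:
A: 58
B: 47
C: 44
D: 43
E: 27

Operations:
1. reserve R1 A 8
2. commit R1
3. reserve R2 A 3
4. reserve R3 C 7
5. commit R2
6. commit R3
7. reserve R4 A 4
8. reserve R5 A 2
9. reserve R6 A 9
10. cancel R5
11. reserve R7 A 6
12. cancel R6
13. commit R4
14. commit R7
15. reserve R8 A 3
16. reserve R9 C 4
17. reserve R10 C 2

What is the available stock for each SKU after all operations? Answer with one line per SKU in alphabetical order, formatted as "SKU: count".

Step 1: reserve R1 A 8 -> on_hand[A=58 B=47 C=44 D=43 E=27] avail[A=50 B=47 C=44 D=43 E=27] open={R1}
Step 2: commit R1 -> on_hand[A=50 B=47 C=44 D=43 E=27] avail[A=50 B=47 C=44 D=43 E=27] open={}
Step 3: reserve R2 A 3 -> on_hand[A=50 B=47 C=44 D=43 E=27] avail[A=47 B=47 C=44 D=43 E=27] open={R2}
Step 4: reserve R3 C 7 -> on_hand[A=50 B=47 C=44 D=43 E=27] avail[A=47 B=47 C=37 D=43 E=27] open={R2,R3}
Step 5: commit R2 -> on_hand[A=47 B=47 C=44 D=43 E=27] avail[A=47 B=47 C=37 D=43 E=27] open={R3}
Step 6: commit R3 -> on_hand[A=47 B=47 C=37 D=43 E=27] avail[A=47 B=47 C=37 D=43 E=27] open={}
Step 7: reserve R4 A 4 -> on_hand[A=47 B=47 C=37 D=43 E=27] avail[A=43 B=47 C=37 D=43 E=27] open={R4}
Step 8: reserve R5 A 2 -> on_hand[A=47 B=47 C=37 D=43 E=27] avail[A=41 B=47 C=37 D=43 E=27] open={R4,R5}
Step 9: reserve R6 A 9 -> on_hand[A=47 B=47 C=37 D=43 E=27] avail[A=32 B=47 C=37 D=43 E=27] open={R4,R5,R6}
Step 10: cancel R5 -> on_hand[A=47 B=47 C=37 D=43 E=27] avail[A=34 B=47 C=37 D=43 E=27] open={R4,R6}
Step 11: reserve R7 A 6 -> on_hand[A=47 B=47 C=37 D=43 E=27] avail[A=28 B=47 C=37 D=43 E=27] open={R4,R6,R7}
Step 12: cancel R6 -> on_hand[A=47 B=47 C=37 D=43 E=27] avail[A=37 B=47 C=37 D=43 E=27] open={R4,R7}
Step 13: commit R4 -> on_hand[A=43 B=47 C=37 D=43 E=27] avail[A=37 B=47 C=37 D=43 E=27] open={R7}
Step 14: commit R7 -> on_hand[A=37 B=47 C=37 D=43 E=27] avail[A=37 B=47 C=37 D=43 E=27] open={}
Step 15: reserve R8 A 3 -> on_hand[A=37 B=47 C=37 D=43 E=27] avail[A=34 B=47 C=37 D=43 E=27] open={R8}
Step 16: reserve R9 C 4 -> on_hand[A=37 B=47 C=37 D=43 E=27] avail[A=34 B=47 C=33 D=43 E=27] open={R8,R9}
Step 17: reserve R10 C 2 -> on_hand[A=37 B=47 C=37 D=43 E=27] avail[A=34 B=47 C=31 D=43 E=27] open={R10,R8,R9}

Answer: A: 34
B: 47
C: 31
D: 43
E: 27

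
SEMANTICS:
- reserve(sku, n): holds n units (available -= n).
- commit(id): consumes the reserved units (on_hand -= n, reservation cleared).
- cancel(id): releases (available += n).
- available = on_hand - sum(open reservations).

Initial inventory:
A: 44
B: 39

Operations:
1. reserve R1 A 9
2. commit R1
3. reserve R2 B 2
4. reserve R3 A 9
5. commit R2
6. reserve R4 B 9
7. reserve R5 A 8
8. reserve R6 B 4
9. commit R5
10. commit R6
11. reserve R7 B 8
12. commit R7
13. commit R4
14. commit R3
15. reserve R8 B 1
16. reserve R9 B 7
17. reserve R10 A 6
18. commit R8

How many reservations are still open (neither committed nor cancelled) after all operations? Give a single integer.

Answer: 2

Derivation:
Step 1: reserve R1 A 9 -> on_hand[A=44 B=39] avail[A=35 B=39] open={R1}
Step 2: commit R1 -> on_hand[A=35 B=39] avail[A=35 B=39] open={}
Step 3: reserve R2 B 2 -> on_hand[A=35 B=39] avail[A=35 B=37] open={R2}
Step 4: reserve R3 A 9 -> on_hand[A=35 B=39] avail[A=26 B=37] open={R2,R3}
Step 5: commit R2 -> on_hand[A=35 B=37] avail[A=26 B=37] open={R3}
Step 6: reserve R4 B 9 -> on_hand[A=35 B=37] avail[A=26 B=28] open={R3,R4}
Step 7: reserve R5 A 8 -> on_hand[A=35 B=37] avail[A=18 B=28] open={R3,R4,R5}
Step 8: reserve R6 B 4 -> on_hand[A=35 B=37] avail[A=18 B=24] open={R3,R4,R5,R6}
Step 9: commit R5 -> on_hand[A=27 B=37] avail[A=18 B=24] open={R3,R4,R6}
Step 10: commit R6 -> on_hand[A=27 B=33] avail[A=18 B=24] open={R3,R4}
Step 11: reserve R7 B 8 -> on_hand[A=27 B=33] avail[A=18 B=16] open={R3,R4,R7}
Step 12: commit R7 -> on_hand[A=27 B=25] avail[A=18 B=16] open={R3,R4}
Step 13: commit R4 -> on_hand[A=27 B=16] avail[A=18 B=16] open={R3}
Step 14: commit R3 -> on_hand[A=18 B=16] avail[A=18 B=16] open={}
Step 15: reserve R8 B 1 -> on_hand[A=18 B=16] avail[A=18 B=15] open={R8}
Step 16: reserve R9 B 7 -> on_hand[A=18 B=16] avail[A=18 B=8] open={R8,R9}
Step 17: reserve R10 A 6 -> on_hand[A=18 B=16] avail[A=12 B=8] open={R10,R8,R9}
Step 18: commit R8 -> on_hand[A=18 B=15] avail[A=12 B=8] open={R10,R9}
Open reservations: ['R10', 'R9'] -> 2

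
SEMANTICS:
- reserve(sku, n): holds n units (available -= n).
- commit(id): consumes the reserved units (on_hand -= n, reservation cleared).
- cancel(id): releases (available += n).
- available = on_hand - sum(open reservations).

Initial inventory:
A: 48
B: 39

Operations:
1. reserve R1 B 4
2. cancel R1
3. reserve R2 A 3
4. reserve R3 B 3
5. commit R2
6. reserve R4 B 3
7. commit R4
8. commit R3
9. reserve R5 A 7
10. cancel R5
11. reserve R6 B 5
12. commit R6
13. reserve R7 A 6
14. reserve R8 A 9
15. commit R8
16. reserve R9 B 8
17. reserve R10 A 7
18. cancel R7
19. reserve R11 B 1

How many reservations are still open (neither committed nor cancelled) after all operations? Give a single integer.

Answer: 3

Derivation:
Step 1: reserve R1 B 4 -> on_hand[A=48 B=39] avail[A=48 B=35] open={R1}
Step 2: cancel R1 -> on_hand[A=48 B=39] avail[A=48 B=39] open={}
Step 3: reserve R2 A 3 -> on_hand[A=48 B=39] avail[A=45 B=39] open={R2}
Step 4: reserve R3 B 3 -> on_hand[A=48 B=39] avail[A=45 B=36] open={R2,R3}
Step 5: commit R2 -> on_hand[A=45 B=39] avail[A=45 B=36] open={R3}
Step 6: reserve R4 B 3 -> on_hand[A=45 B=39] avail[A=45 B=33] open={R3,R4}
Step 7: commit R4 -> on_hand[A=45 B=36] avail[A=45 B=33] open={R3}
Step 8: commit R3 -> on_hand[A=45 B=33] avail[A=45 B=33] open={}
Step 9: reserve R5 A 7 -> on_hand[A=45 B=33] avail[A=38 B=33] open={R5}
Step 10: cancel R5 -> on_hand[A=45 B=33] avail[A=45 B=33] open={}
Step 11: reserve R6 B 5 -> on_hand[A=45 B=33] avail[A=45 B=28] open={R6}
Step 12: commit R6 -> on_hand[A=45 B=28] avail[A=45 B=28] open={}
Step 13: reserve R7 A 6 -> on_hand[A=45 B=28] avail[A=39 B=28] open={R7}
Step 14: reserve R8 A 9 -> on_hand[A=45 B=28] avail[A=30 B=28] open={R7,R8}
Step 15: commit R8 -> on_hand[A=36 B=28] avail[A=30 B=28] open={R7}
Step 16: reserve R9 B 8 -> on_hand[A=36 B=28] avail[A=30 B=20] open={R7,R9}
Step 17: reserve R10 A 7 -> on_hand[A=36 B=28] avail[A=23 B=20] open={R10,R7,R9}
Step 18: cancel R7 -> on_hand[A=36 B=28] avail[A=29 B=20] open={R10,R9}
Step 19: reserve R11 B 1 -> on_hand[A=36 B=28] avail[A=29 B=19] open={R10,R11,R9}
Open reservations: ['R10', 'R11', 'R9'] -> 3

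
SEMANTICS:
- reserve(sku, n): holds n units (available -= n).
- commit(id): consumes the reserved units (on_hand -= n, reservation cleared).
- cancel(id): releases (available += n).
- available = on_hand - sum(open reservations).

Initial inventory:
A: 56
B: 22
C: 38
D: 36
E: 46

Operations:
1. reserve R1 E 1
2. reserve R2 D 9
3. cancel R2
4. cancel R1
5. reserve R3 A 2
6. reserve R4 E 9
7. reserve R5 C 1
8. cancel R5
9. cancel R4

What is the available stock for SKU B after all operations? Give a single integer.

Step 1: reserve R1 E 1 -> on_hand[A=56 B=22 C=38 D=36 E=46] avail[A=56 B=22 C=38 D=36 E=45] open={R1}
Step 2: reserve R2 D 9 -> on_hand[A=56 B=22 C=38 D=36 E=46] avail[A=56 B=22 C=38 D=27 E=45] open={R1,R2}
Step 3: cancel R2 -> on_hand[A=56 B=22 C=38 D=36 E=46] avail[A=56 B=22 C=38 D=36 E=45] open={R1}
Step 4: cancel R1 -> on_hand[A=56 B=22 C=38 D=36 E=46] avail[A=56 B=22 C=38 D=36 E=46] open={}
Step 5: reserve R3 A 2 -> on_hand[A=56 B=22 C=38 D=36 E=46] avail[A=54 B=22 C=38 D=36 E=46] open={R3}
Step 6: reserve R4 E 9 -> on_hand[A=56 B=22 C=38 D=36 E=46] avail[A=54 B=22 C=38 D=36 E=37] open={R3,R4}
Step 7: reserve R5 C 1 -> on_hand[A=56 B=22 C=38 D=36 E=46] avail[A=54 B=22 C=37 D=36 E=37] open={R3,R4,R5}
Step 8: cancel R5 -> on_hand[A=56 B=22 C=38 D=36 E=46] avail[A=54 B=22 C=38 D=36 E=37] open={R3,R4}
Step 9: cancel R4 -> on_hand[A=56 B=22 C=38 D=36 E=46] avail[A=54 B=22 C=38 D=36 E=46] open={R3}
Final available[B] = 22

Answer: 22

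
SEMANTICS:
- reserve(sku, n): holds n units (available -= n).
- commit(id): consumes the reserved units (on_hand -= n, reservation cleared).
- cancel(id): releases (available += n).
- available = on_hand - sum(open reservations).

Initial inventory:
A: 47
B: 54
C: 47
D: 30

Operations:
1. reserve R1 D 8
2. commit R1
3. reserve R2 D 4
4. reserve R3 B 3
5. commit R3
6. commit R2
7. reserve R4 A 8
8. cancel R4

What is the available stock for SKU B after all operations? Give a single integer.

Answer: 51

Derivation:
Step 1: reserve R1 D 8 -> on_hand[A=47 B=54 C=47 D=30] avail[A=47 B=54 C=47 D=22] open={R1}
Step 2: commit R1 -> on_hand[A=47 B=54 C=47 D=22] avail[A=47 B=54 C=47 D=22] open={}
Step 3: reserve R2 D 4 -> on_hand[A=47 B=54 C=47 D=22] avail[A=47 B=54 C=47 D=18] open={R2}
Step 4: reserve R3 B 3 -> on_hand[A=47 B=54 C=47 D=22] avail[A=47 B=51 C=47 D=18] open={R2,R3}
Step 5: commit R3 -> on_hand[A=47 B=51 C=47 D=22] avail[A=47 B=51 C=47 D=18] open={R2}
Step 6: commit R2 -> on_hand[A=47 B=51 C=47 D=18] avail[A=47 B=51 C=47 D=18] open={}
Step 7: reserve R4 A 8 -> on_hand[A=47 B=51 C=47 D=18] avail[A=39 B=51 C=47 D=18] open={R4}
Step 8: cancel R4 -> on_hand[A=47 B=51 C=47 D=18] avail[A=47 B=51 C=47 D=18] open={}
Final available[B] = 51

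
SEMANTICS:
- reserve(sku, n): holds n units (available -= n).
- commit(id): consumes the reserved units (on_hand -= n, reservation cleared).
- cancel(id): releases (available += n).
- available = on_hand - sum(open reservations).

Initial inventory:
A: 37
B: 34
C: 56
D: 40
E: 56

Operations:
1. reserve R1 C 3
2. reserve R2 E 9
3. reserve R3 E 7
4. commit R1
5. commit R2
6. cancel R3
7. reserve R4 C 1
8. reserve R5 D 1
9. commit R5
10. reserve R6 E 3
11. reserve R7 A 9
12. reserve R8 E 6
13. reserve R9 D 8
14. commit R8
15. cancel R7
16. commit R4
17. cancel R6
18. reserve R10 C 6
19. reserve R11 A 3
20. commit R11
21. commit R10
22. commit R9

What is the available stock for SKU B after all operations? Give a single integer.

Answer: 34

Derivation:
Step 1: reserve R1 C 3 -> on_hand[A=37 B=34 C=56 D=40 E=56] avail[A=37 B=34 C=53 D=40 E=56] open={R1}
Step 2: reserve R2 E 9 -> on_hand[A=37 B=34 C=56 D=40 E=56] avail[A=37 B=34 C=53 D=40 E=47] open={R1,R2}
Step 3: reserve R3 E 7 -> on_hand[A=37 B=34 C=56 D=40 E=56] avail[A=37 B=34 C=53 D=40 E=40] open={R1,R2,R3}
Step 4: commit R1 -> on_hand[A=37 B=34 C=53 D=40 E=56] avail[A=37 B=34 C=53 D=40 E=40] open={R2,R3}
Step 5: commit R2 -> on_hand[A=37 B=34 C=53 D=40 E=47] avail[A=37 B=34 C=53 D=40 E=40] open={R3}
Step 6: cancel R3 -> on_hand[A=37 B=34 C=53 D=40 E=47] avail[A=37 B=34 C=53 D=40 E=47] open={}
Step 7: reserve R4 C 1 -> on_hand[A=37 B=34 C=53 D=40 E=47] avail[A=37 B=34 C=52 D=40 E=47] open={R4}
Step 8: reserve R5 D 1 -> on_hand[A=37 B=34 C=53 D=40 E=47] avail[A=37 B=34 C=52 D=39 E=47] open={R4,R5}
Step 9: commit R5 -> on_hand[A=37 B=34 C=53 D=39 E=47] avail[A=37 B=34 C=52 D=39 E=47] open={R4}
Step 10: reserve R6 E 3 -> on_hand[A=37 B=34 C=53 D=39 E=47] avail[A=37 B=34 C=52 D=39 E=44] open={R4,R6}
Step 11: reserve R7 A 9 -> on_hand[A=37 B=34 C=53 D=39 E=47] avail[A=28 B=34 C=52 D=39 E=44] open={R4,R6,R7}
Step 12: reserve R8 E 6 -> on_hand[A=37 B=34 C=53 D=39 E=47] avail[A=28 B=34 C=52 D=39 E=38] open={R4,R6,R7,R8}
Step 13: reserve R9 D 8 -> on_hand[A=37 B=34 C=53 D=39 E=47] avail[A=28 B=34 C=52 D=31 E=38] open={R4,R6,R7,R8,R9}
Step 14: commit R8 -> on_hand[A=37 B=34 C=53 D=39 E=41] avail[A=28 B=34 C=52 D=31 E=38] open={R4,R6,R7,R9}
Step 15: cancel R7 -> on_hand[A=37 B=34 C=53 D=39 E=41] avail[A=37 B=34 C=52 D=31 E=38] open={R4,R6,R9}
Step 16: commit R4 -> on_hand[A=37 B=34 C=52 D=39 E=41] avail[A=37 B=34 C=52 D=31 E=38] open={R6,R9}
Step 17: cancel R6 -> on_hand[A=37 B=34 C=52 D=39 E=41] avail[A=37 B=34 C=52 D=31 E=41] open={R9}
Step 18: reserve R10 C 6 -> on_hand[A=37 B=34 C=52 D=39 E=41] avail[A=37 B=34 C=46 D=31 E=41] open={R10,R9}
Step 19: reserve R11 A 3 -> on_hand[A=37 B=34 C=52 D=39 E=41] avail[A=34 B=34 C=46 D=31 E=41] open={R10,R11,R9}
Step 20: commit R11 -> on_hand[A=34 B=34 C=52 D=39 E=41] avail[A=34 B=34 C=46 D=31 E=41] open={R10,R9}
Step 21: commit R10 -> on_hand[A=34 B=34 C=46 D=39 E=41] avail[A=34 B=34 C=46 D=31 E=41] open={R9}
Step 22: commit R9 -> on_hand[A=34 B=34 C=46 D=31 E=41] avail[A=34 B=34 C=46 D=31 E=41] open={}
Final available[B] = 34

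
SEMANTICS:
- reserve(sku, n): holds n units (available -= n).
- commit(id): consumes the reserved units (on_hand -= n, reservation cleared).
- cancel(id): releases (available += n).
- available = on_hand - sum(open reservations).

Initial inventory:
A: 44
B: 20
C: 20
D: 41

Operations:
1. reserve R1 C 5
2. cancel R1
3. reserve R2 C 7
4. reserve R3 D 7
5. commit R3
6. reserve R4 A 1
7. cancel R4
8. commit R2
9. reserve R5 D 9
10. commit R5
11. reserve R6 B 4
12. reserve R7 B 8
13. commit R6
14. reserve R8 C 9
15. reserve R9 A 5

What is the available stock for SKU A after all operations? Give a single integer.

Step 1: reserve R1 C 5 -> on_hand[A=44 B=20 C=20 D=41] avail[A=44 B=20 C=15 D=41] open={R1}
Step 2: cancel R1 -> on_hand[A=44 B=20 C=20 D=41] avail[A=44 B=20 C=20 D=41] open={}
Step 3: reserve R2 C 7 -> on_hand[A=44 B=20 C=20 D=41] avail[A=44 B=20 C=13 D=41] open={R2}
Step 4: reserve R3 D 7 -> on_hand[A=44 B=20 C=20 D=41] avail[A=44 B=20 C=13 D=34] open={R2,R3}
Step 5: commit R3 -> on_hand[A=44 B=20 C=20 D=34] avail[A=44 B=20 C=13 D=34] open={R2}
Step 6: reserve R4 A 1 -> on_hand[A=44 B=20 C=20 D=34] avail[A=43 B=20 C=13 D=34] open={R2,R4}
Step 7: cancel R4 -> on_hand[A=44 B=20 C=20 D=34] avail[A=44 B=20 C=13 D=34] open={R2}
Step 8: commit R2 -> on_hand[A=44 B=20 C=13 D=34] avail[A=44 B=20 C=13 D=34] open={}
Step 9: reserve R5 D 9 -> on_hand[A=44 B=20 C=13 D=34] avail[A=44 B=20 C=13 D=25] open={R5}
Step 10: commit R5 -> on_hand[A=44 B=20 C=13 D=25] avail[A=44 B=20 C=13 D=25] open={}
Step 11: reserve R6 B 4 -> on_hand[A=44 B=20 C=13 D=25] avail[A=44 B=16 C=13 D=25] open={R6}
Step 12: reserve R7 B 8 -> on_hand[A=44 B=20 C=13 D=25] avail[A=44 B=8 C=13 D=25] open={R6,R7}
Step 13: commit R6 -> on_hand[A=44 B=16 C=13 D=25] avail[A=44 B=8 C=13 D=25] open={R7}
Step 14: reserve R8 C 9 -> on_hand[A=44 B=16 C=13 D=25] avail[A=44 B=8 C=4 D=25] open={R7,R8}
Step 15: reserve R9 A 5 -> on_hand[A=44 B=16 C=13 D=25] avail[A=39 B=8 C=4 D=25] open={R7,R8,R9}
Final available[A] = 39

Answer: 39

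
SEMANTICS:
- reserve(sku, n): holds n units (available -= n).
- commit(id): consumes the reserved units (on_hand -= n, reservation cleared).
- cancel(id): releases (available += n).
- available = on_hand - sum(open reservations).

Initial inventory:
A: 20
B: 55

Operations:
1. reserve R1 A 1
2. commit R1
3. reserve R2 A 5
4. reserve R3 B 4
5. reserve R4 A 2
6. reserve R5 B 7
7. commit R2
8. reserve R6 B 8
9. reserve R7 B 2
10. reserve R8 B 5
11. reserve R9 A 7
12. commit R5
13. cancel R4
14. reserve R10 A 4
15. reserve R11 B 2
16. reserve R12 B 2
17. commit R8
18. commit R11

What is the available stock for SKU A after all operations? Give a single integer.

Answer: 3

Derivation:
Step 1: reserve R1 A 1 -> on_hand[A=20 B=55] avail[A=19 B=55] open={R1}
Step 2: commit R1 -> on_hand[A=19 B=55] avail[A=19 B=55] open={}
Step 3: reserve R2 A 5 -> on_hand[A=19 B=55] avail[A=14 B=55] open={R2}
Step 4: reserve R3 B 4 -> on_hand[A=19 B=55] avail[A=14 B=51] open={R2,R3}
Step 5: reserve R4 A 2 -> on_hand[A=19 B=55] avail[A=12 B=51] open={R2,R3,R4}
Step 6: reserve R5 B 7 -> on_hand[A=19 B=55] avail[A=12 B=44] open={R2,R3,R4,R5}
Step 7: commit R2 -> on_hand[A=14 B=55] avail[A=12 B=44] open={R3,R4,R5}
Step 8: reserve R6 B 8 -> on_hand[A=14 B=55] avail[A=12 B=36] open={R3,R4,R5,R6}
Step 9: reserve R7 B 2 -> on_hand[A=14 B=55] avail[A=12 B=34] open={R3,R4,R5,R6,R7}
Step 10: reserve R8 B 5 -> on_hand[A=14 B=55] avail[A=12 B=29] open={R3,R4,R5,R6,R7,R8}
Step 11: reserve R9 A 7 -> on_hand[A=14 B=55] avail[A=5 B=29] open={R3,R4,R5,R6,R7,R8,R9}
Step 12: commit R5 -> on_hand[A=14 B=48] avail[A=5 B=29] open={R3,R4,R6,R7,R8,R9}
Step 13: cancel R4 -> on_hand[A=14 B=48] avail[A=7 B=29] open={R3,R6,R7,R8,R9}
Step 14: reserve R10 A 4 -> on_hand[A=14 B=48] avail[A=3 B=29] open={R10,R3,R6,R7,R8,R9}
Step 15: reserve R11 B 2 -> on_hand[A=14 B=48] avail[A=3 B=27] open={R10,R11,R3,R6,R7,R8,R9}
Step 16: reserve R12 B 2 -> on_hand[A=14 B=48] avail[A=3 B=25] open={R10,R11,R12,R3,R6,R7,R8,R9}
Step 17: commit R8 -> on_hand[A=14 B=43] avail[A=3 B=25] open={R10,R11,R12,R3,R6,R7,R9}
Step 18: commit R11 -> on_hand[A=14 B=41] avail[A=3 B=25] open={R10,R12,R3,R6,R7,R9}
Final available[A] = 3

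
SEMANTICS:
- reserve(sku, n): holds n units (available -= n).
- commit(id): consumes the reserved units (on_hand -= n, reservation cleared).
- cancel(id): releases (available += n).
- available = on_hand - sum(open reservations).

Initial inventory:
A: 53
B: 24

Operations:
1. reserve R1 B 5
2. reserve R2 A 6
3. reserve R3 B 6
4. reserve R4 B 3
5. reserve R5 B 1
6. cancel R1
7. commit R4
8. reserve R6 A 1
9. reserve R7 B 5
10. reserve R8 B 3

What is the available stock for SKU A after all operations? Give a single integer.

Answer: 46

Derivation:
Step 1: reserve R1 B 5 -> on_hand[A=53 B=24] avail[A=53 B=19] open={R1}
Step 2: reserve R2 A 6 -> on_hand[A=53 B=24] avail[A=47 B=19] open={R1,R2}
Step 3: reserve R3 B 6 -> on_hand[A=53 B=24] avail[A=47 B=13] open={R1,R2,R3}
Step 4: reserve R4 B 3 -> on_hand[A=53 B=24] avail[A=47 B=10] open={R1,R2,R3,R4}
Step 5: reserve R5 B 1 -> on_hand[A=53 B=24] avail[A=47 B=9] open={R1,R2,R3,R4,R5}
Step 6: cancel R1 -> on_hand[A=53 B=24] avail[A=47 B=14] open={R2,R3,R4,R5}
Step 7: commit R4 -> on_hand[A=53 B=21] avail[A=47 B=14] open={R2,R3,R5}
Step 8: reserve R6 A 1 -> on_hand[A=53 B=21] avail[A=46 B=14] open={R2,R3,R5,R6}
Step 9: reserve R7 B 5 -> on_hand[A=53 B=21] avail[A=46 B=9] open={R2,R3,R5,R6,R7}
Step 10: reserve R8 B 3 -> on_hand[A=53 B=21] avail[A=46 B=6] open={R2,R3,R5,R6,R7,R8}
Final available[A] = 46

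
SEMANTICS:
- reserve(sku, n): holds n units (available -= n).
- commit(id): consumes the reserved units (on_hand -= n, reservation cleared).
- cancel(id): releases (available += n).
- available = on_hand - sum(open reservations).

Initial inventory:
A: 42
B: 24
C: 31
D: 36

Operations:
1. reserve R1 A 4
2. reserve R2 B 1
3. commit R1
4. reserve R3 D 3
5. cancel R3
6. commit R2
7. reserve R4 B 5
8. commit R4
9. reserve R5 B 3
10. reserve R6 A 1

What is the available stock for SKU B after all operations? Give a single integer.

Step 1: reserve R1 A 4 -> on_hand[A=42 B=24 C=31 D=36] avail[A=38 B=24 C=31 D=36] open={R1}
Step 2: reserve R2 B 1 -> on_hand[A=42 B=24 C=31 D=36] avail[A=38 B=23 C=31 D=36] open={R1,R2}
Step 3: commit R1 -> on_hand[A=38 B=24 C=31 D=36] avail[A=38 B=23 C=31 D=36] open={R2}
Step 4: reserve R3 D 3 -> on_hand[A=38 B=24 C=31 D=36] avail[A=38 B=23 C=31 D=33] open={R2,R3}
Step 5: cancel R3 -> on_hand[A=38 B=24 C=31 D=36] avail[A=38 B=23 C=31 D=36] open={R2}
Step 6: commit R2 -> on_hand[A=38 B=23 C=31 D=36] avail[A=38 B=23 C=31 D=36] open={}
Step 7: reserve R4 B 5 -> on_hand[A=38 B=23 C=31 D=36] avail[A=38 B=18 C=31 D=36] open={R4}
Step 8: commit R4 -> on_hand[A=38 B=18 C=31 D=36] avail[A=38 B=18 C=31 D=36] open={}
Step 9: reserve R5 B 3 -> on_hand[A=38 B=18 C=31 D=36] avail[A=38 B=15 C=31 D=36] open={R5}
Step 10: reserve R6 A 1 -> on_hand[A=38 B=18 C=31 D=36] avail[A=37 B=15 C=31 D=36] open={R5,R6}
Final available[B] = 15

Answer: 15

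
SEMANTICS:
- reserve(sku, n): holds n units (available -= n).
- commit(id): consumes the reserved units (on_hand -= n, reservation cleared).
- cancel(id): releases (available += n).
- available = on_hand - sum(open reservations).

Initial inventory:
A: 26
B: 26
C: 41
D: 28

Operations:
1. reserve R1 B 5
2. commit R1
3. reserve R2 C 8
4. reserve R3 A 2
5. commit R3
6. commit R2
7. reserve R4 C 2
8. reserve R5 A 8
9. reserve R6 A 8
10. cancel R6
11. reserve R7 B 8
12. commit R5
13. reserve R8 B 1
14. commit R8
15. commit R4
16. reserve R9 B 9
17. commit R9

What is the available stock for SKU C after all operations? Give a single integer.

Step 1: reserve R1 B 5 -> on_hand[A=26 B=26 C=41 D=28] avail[A=26 B=21 C=41 D=28] open={R1}
Step 2: commit R1 -> on_hand[A=26 B=21 C=41 D=28] avail[A=26 B=21 C=41 D=28] open={}
Step 3: reserve R2 C 8 -> on_hand[A=26 B=21 C=41 D=28] avail[A=26 B=21 C=33 D=28] open={R2}
Step 4: reserve R3 A 2 -> on_hand[A=26 B=21 C=41 D=28] avail[A=24 B=21 C=33 D=28] open={R2,R3}
Step 5: commit R3 -> on_hand[A=24 B=21 C=41 D=28] avail[A=24 B=21 C=33 D=28] open={R2}
Step 6: commit R2 -> on_hand[A=24 B=21 C=33 D=28] avail[A=24 B=21 C=33 D=28] open={}
Step 7: reserve R4 C 2 -> on_hand[A=24 B=21 C=33 D=28] avail[A=24 B=21 C=31 D=28] open={R4}
Step 8: reserve R5 A 8 -> on_hand[A=24 B=21 C=33 D=28] avail[A=16 B=21 C=31 D=28] open={R4,R5}
Step 9: reserve R6 A 8 -> on_hand[A=24 B=21 C=33 D=28] avail[A=8 B=21 C=31 D=28] open={R4,R5,R6}
Step 10: cancel R6 -> on_hand[A=24 B=21 C=33 D=28] avail[A=16 B=21 C=31 D=28] open={R4,R5}
Step 11: reserve R7 B 8 -> on_hand[A=24 B=21 C=33 D=28] avail[A=16 B=13 C=31 D=28] open={R4,R5,R7}
Step 12: commit R5 -> on_hand[A=16 B=21 C=33 D=28] avail[A=16 B=13 C=31 D=28] open={R4,R7}
Step 13: reserve R8 B 1 -> on_hand[A=16 B=21 C=33 D=28] avail[A=16 B=12 C=31 D=28] open={R4,R7,R8}
Step 14: commit R8 -> on_hand[A=16 B=20 C=33 D=28] avail[A=16 B=12 C=31 D=28] open={R4,R7}
Step 15: commit R4 -> on_hand[A=16 B=20 C=31 D=28] avail[A=16 B=12 C=31 D=28] open={R7}
Step 16: reserve R9 B 9 -> on_hand[A=16 B=20 C=31 D=28] avail[A=16 B=3 C=31 D=28] open={R7,R9}
Step 17: commit R9 -> on_hand[A=16 B=11 C=31 D=28] avail[A=16 B=3 C=31 D=28] open={R7}
Final available[C] = 31

Answer: 31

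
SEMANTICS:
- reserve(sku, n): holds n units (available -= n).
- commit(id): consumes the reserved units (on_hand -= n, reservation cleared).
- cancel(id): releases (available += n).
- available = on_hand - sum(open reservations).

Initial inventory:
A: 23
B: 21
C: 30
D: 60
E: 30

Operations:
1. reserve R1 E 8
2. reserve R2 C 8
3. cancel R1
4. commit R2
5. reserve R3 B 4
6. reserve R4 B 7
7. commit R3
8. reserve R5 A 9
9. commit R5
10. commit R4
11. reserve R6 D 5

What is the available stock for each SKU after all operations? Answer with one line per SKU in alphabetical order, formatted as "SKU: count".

Answer: A: 14
B: 10
C: 22
D: 55
E: 30

Derivation:
Step 1: reserve R1 E 8 -> on_hand[A=23 B=21 C=30 D=60 E=30] avail[A=23 B=21 C=30 D=60 E=22] open={R1}
Step 2: reserve R2 C 8 -> on_hand[A=23 B=21 C=30 D=60 E=30] avail[A=23 B=21 C=22 D=60 E=22] open={R1,R2}
Step 3: cancel R1 -> on_hand[A=23 B=21 C=30 D=60 E=30] avail[A=23 B=21 C=22 D=60 E=30] open={R2}
Step 4: commit R2 -> on_hand[A=23 B=21 C=22 D=60 E=30] avail[A=23 B=21 C=22 D=60 E=30] open={}
Step 5: reserve R3 B 4 -> on_hand[A=23 B=21 C=22 D=60 E=30] avail[A=23 B=17 C=22 D=60 E=30] open={R3}
Step 6: reserve R4 B 7 -> on_hand[A=23 B=21 C=22 D=60 E=30] avail[A=23 B=10 C=22 D=60 E=30] open={R3,R4}
Step 7: commit R3 -> on_hand[A=23 B=17 C=22 D=60 E=30] avail[A=23 B=10 C=22 D=60 E=30] open={R4}
Step 8: reserve R5 A 9 -> on_hand[A=23 B=17 C=22 D=60 E=30] avail[A=14 B=10 C=22 D=60 E=30] open={R4,R5}
Step 9: commit R5 -> on_hand[A=14 B=17 C=22 D=60 E=30] avail[A=14 B=10 C=22 D=60 E=30] open={R4}
Step 10: commit R4 -> on_hand[A=14 B=10 C=22 D=60 E=30] avail[A=14 B=10 C=22 D=60 E=30] open={}
Step 11: reserve R6 D 5 -> on_hand[A=14 B=10 C=22 D=60 E=30] avail[A=14 B=10 C=22 D=55 E=30] open={R6}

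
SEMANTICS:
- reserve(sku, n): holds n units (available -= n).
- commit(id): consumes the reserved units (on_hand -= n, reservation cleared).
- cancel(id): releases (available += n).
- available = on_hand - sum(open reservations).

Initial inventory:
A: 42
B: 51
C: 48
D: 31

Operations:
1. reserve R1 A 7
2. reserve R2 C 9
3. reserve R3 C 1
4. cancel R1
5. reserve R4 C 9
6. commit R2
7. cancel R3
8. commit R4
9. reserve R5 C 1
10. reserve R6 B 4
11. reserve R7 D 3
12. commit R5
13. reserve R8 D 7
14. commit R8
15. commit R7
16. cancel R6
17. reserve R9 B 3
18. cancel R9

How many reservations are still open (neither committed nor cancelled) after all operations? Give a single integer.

Answer: 0

Derivation:
Step 1: reserve R1 A 7 -> on_hand[A=42 B=51 C=48 D=31] avail[A=35 B=51 C=48 D=31] open={R1}
Step 2: reserve R2 C 9 -> on_hand[A=42 B=51 C=48 D=31] avail[A=35 B=51 C=39 D=31] open={R1,R2}
Step 3: reserve R3 C 1 -> on_hand[A=42 B=51 C=48 D=31] avail[A=35 B=51 C=38 D=31] open={R1,R2,R3}
Step 4: cancel R1 -> on_hand[A=42 B=51 C=48 D=31] avail[A=42 B=51 C=38 D=31] open={R2,R3}
Step 5: reserve R4 C 9 -> on_hand[A=42 B=51 C=48 D=31] avail[A=42 B=51 C=29 D=31] open={R2,R3,R4}
Step 6: commit R2 -> on_hand[A=42 B=51 C=39 D=31] avail[A=42 B=51 C=29 D=31] open={R3,R4}
Step 7: cancel R3 -> on_hand[A=42 B=51 C=39 D=31] avail[A=42 B=51 C=30 D=31] open={R4}
Step 8: commit R4 -> on_hand[A=42 B=51 C=30 D=31] avail[A=42 B=51 C=30 D=31] open={}
Step 9: reserve R5 C 1 -> on_hand[A=42 B=51 C=30 D=31] avail[A=42 B=51 C=29 D=31] open={R5}
Step 10: reserve R6 B 4 -> on_hand[A=42 B=51 C=30 D=31] avail[A=42 B=47 C=29 D=31] open={R5,R6}
Step 11: reserve R7 D 3 -> on_hand[A=42 B=51 C=30 D=31] avail[A=42 B=47 C=29 D=28] open={R5,R6,R7}
Step 12: commit R5 -> on_hand[A=42 B=51 C=29 D=31] avail[A=42 B=47 C=29 D=28] open={R6,R7}
Step 13: reserve R8 D 7 -> on_hand[A=42 B=51 C=29 D=31] avail[A=42 B=47 C=29 D=21] open={R6,R7,R8}
Step 14: commit R8 -> on_hand[A=42 B=51 C=29 D=24] avail[A=42 B=47 C=29 D=21] open={R6,R7}
Step 15: commit R7 -> on_hand[A=42 B=51 C=29 D=21] avail[A=42 B=47 C=29 D=21] open={R6}
Step 16: cancel R6 -> on_hand[A=42 B=51 C=29 D=21] avail[A=42 B=51 C=29 D=21] open={}
Step 17: reserve R9 B 3 -> on_hand[A=42 B=51 C=29 D=21] avail[A=42 B=48 C=29 D=21] open={R9}
Step 18: cancel R9 -> on_hand[A=42 B=51 C=29 D=21] avail[A=42 B=51 C=29 D=21] open={}
Open reservations: [] -> 0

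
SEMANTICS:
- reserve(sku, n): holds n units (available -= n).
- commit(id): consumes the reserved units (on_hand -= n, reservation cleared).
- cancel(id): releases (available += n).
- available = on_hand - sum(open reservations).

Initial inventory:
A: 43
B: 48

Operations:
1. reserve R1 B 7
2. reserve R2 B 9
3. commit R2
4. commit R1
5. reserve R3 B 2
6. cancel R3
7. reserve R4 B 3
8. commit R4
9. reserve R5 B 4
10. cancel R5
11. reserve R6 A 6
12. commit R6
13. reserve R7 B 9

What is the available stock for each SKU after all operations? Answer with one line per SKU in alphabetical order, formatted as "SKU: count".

Step 1: reserve R1 B 7 -> on_hand[A=43 B=48] avail[A=43 B=41] open={R1}
Step 2: reserve R2 B 9 -> on_hand[A=43 B=48] avail[A=43 B=32] open={R1,R2}
Step 3: commit R2 -> on_hand[A=43 B=39] avail[A=43 B=32] open={R1}
Step 4: commit R1 -> on_hand[A=43 B=32] avail[A=43 B=32] open={}
Step 5: reserve R3 B 2 -> on_hand[A=43 B=32] avail[A=43 B=30] open={R3}
Step 6: cancel R3 -> on_hand[A=43 B=32] avail[A=43 B=32] open={}
Step 7: reserve R4 B 3 -> on_hand[A=43 B=32] avail[A=43 B=29] open={R4}
Step 8: commit R4 -> on_hand[A=43 B=29] avail[A=43 B=29] open={}
Step 9: reserve R5 B 4 -> on_hand[A=43 B=29] avail[A=43 B=25] open={R5}
Step 10: cancel R5 -> on_hand[A=43 B=29] avail[A=43 B=29] open={}
Step 11: reserve R6 A 6 -> on_hand[A=43 B=29] avail[A=37 B=29] open={R6}
Step 12: commit R6 -> on_hand[A=37 B=29] avail[A=37 B=29] open={}
Step 13: reserve R7 B 9 -> on_hand[A=37 B=29] avail[A=37 B=20] open={R7}

Answer: A: 37
B: 20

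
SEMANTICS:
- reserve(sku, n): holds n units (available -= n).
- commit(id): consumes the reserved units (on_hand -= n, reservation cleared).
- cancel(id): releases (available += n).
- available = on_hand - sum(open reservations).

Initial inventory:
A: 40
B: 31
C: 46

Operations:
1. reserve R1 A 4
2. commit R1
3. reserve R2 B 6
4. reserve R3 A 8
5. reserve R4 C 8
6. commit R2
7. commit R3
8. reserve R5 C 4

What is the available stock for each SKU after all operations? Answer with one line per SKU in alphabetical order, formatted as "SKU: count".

Step 1: reserve R1 A 4 -> on_hand[A=40 B=31 C=46] avail[A=36 B=31 C=46] open={R1}
Step 2: commit R1 -> on_hand[A=36 B=31 C=46] avail[A=36 B=31 C=46] open={}
Step 3: reserve R2 B 6 -> on_hand[A=36 B=31 C=46] avail[A=36 B=25 C=46] open={R2}
Step 4: reserve R3 A 8 -> on_hand[A=36 B=31 C=46] avail[A=28 B=25 C=46] open={R2,R3}
Step 5: reserve R4 C 8 -> on_hand[A=36 B=31 C=46] avail[A=28 B=25 C=38] open={R2,R3,R4}
Step 6: commit R2 -> on_hand[A=36 B=25 C=46] avail[A=28 B=25 C=38] open={R3,R4}
Step 7: commit R3 -> on_hand[A=28 B=25 C=46] avail[A=28 B=25 C=38] open={R4}
Step 8: reserve R5 C 4 -> on_hand[A=28 B=25 C=46] avail[A=28 B=25 C=34] open={R4,R5}

Answer: A: 28
B: 25
C: 34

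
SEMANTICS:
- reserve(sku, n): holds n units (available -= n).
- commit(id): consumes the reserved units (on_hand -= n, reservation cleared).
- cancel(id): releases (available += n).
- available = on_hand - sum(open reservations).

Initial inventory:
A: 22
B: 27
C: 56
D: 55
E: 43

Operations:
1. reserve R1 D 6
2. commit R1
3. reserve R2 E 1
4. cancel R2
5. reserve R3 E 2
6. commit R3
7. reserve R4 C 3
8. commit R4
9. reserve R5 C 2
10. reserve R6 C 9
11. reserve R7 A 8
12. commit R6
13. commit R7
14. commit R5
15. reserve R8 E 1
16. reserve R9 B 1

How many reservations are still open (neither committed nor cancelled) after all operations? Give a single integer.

Answer: 2

Derivation:
Step 1: reserve R1 D 6 -> on_hand[A=22 B=27 C=56 D=55 E=43] avail[A=22 B=27 C=56 D=49 E=43] open={R1}
Step 2: commit R1 -> on_hand[A=22 B=27 C=56 D=49 E=43] avail[A=22 B=27 C=56 D=49 E=43] open={}
Step 3: reserve R2 E 1 -> on_hand[A=22 B=27 C=56 D=49 E=43] avail[A=22 B=27 C=56 D=49 E=42] open={R2}
Step 4: cancel R2 -> on_hand[A=22 B=27 C=56 D=49 E=43] avail[A=22 B=27 C=56 D=49 E=43] open={}
Step 5: reserve R3 E 2 -> on_hand[A=22 B=27 C=56 D=49 E=43] avail[A=22 B=27 C=56 D=49 E=41] open={R3}
Step 6: commit R3 -> on_hand[A=22 B=27 C=56 D=49 E=41] avail[A=22 B=27 C=56 D=49 E=41] open={}
Step 7: reserve R4 C 3 -> on_hand[A=22 B=27 C=56 D=49 E=41] avail[A=22 B=27 C=53 D=49 E=41] open={R4}
Step 8: commit R4 -> on_hand[A=22 B=27 C=53 D=49 E=41] avail[A=22 B=27 C=53 D=49 E=41] open={}
Step 9: reserve R5 C 2 -> on_hand[A=22 B=27 C=53 D=49 E=41] avail[A=22 B=27 C=51 D=49 E=41] open={R5}
Step 10: reserve R6 C 9 -> on_hand[A=22 B=27 C=53 D=49 E=41] avail[A=22 B=27 C=42 D=49 E=41] open={R5,R6}
Step 11: reserve R7 A 8 -> on_hand[A=22 B=27 C=53 D=49 E=41] avail[A=14 B=27 C=42 D=49 E=41] open={R5,R6,R7}
Step 12: commit R6 -> on_hand[A=22 B=27 C=44 D=49 E=41] avail[A=14 B=27 C=42 D=49 E=41] open={R5,R7}
Step 13: commit R7 -> on_hand[A=14 B=27 C=44 D=49 E=41] avail[A=14 B=27 C=42 D=49 E=41] open={R5}
Step 14: commit R5 -> on_hand[A=14 B=27 C=42 D=49 E=41] avail[A=14 B=27 C=42 D=49 E=41] open={}
Step 15: reserve R8 E 1 -> on_hand[A=14 B=27 C=42 D=49 E=41] avail[A=14 B=27 C=42 D=49 E=40] open={R8}
Step 16: reserve R9 B 1 -> on_hand[A=14 B=27 C=42 D=49 E=41] avail[A=14 B=26 C=42 D=49 E=40] open={R8,R9}
Open reservations: ['R8', 'R9'] -> 2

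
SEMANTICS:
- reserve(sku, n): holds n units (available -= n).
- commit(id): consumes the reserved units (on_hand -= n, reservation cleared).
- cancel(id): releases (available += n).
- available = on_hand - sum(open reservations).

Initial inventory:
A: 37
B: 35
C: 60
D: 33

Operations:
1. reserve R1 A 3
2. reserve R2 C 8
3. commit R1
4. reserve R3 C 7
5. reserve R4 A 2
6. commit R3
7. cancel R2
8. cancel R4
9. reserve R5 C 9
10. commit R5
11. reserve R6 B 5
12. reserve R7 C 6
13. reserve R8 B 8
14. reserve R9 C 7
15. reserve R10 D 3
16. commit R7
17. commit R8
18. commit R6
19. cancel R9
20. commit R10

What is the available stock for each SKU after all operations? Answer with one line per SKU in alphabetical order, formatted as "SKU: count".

Step 1: reserve R1 A 3 -> on_hand[A=37 B=35 C=60 D=33] avail[A=34 B=35 C=60 D=33] open={R1}
Step 2: reserve R2 C 8 -> on_hand[A=37 B=35 C=60 D=33] avail[A=34 B=35 C=52 D=33] open={R1,R2}
Step 3: commit R1 -> on_hand[A=34 B=35 C=60 D=33] avail[A=34 B=35 C=52 D=33] open={R2}
Step 4: reserve R3 C 7 -> on_hand[A=34 B=35 C=60 D=33] avail[A=34 B=35 C=45 D=33] open={R2,R3}
Step 5: reserve R4 A 2 -> on_hand[A=34 B=35 C=60 D=33] avail[A=32 B=35 C=45 D=33] open={R2,R3,R4}
Step 6: commit R3 -> on_hand[A=34 B=35 C=53 D=33] avail[A=32 B=35 C=45 D=33] open={R2,R4}
Step 7: cancel R2 -> on_hand[A=34 B=35 C=53 D=33] avail[A=32 B=35 C=53 D=33] open={R4}
Step 8: cancel R4 -> on_hand[A=34 B=35 C=53 D=33] avail[A=34 B=35 C=53 D=33] open={}
Step 9: reserve R5 C 9 -> on_hand[A=34 B=35 C=53 D=33] avail[A=34 B=35 C=44 D=33] open={R5}
Step 10: commit R5 -> on_hand[A=34 B=35 C=44 D=33] avail[A=34 B=35 C=44 D=33] open={}
Step 11: reserve R6 B 5 -> on_hand[A=34 B=35 C=44 D=33] avail[A=34 B=30 C=44 D=33] open={R6}
Step 12: reserve R7 C 6 -> on_hand[A=34 B=35 C=44 D=33] avail[A=34 B=30 C=38 D=33] open={R6,R7}
Step 13: reserve R8 B 8 -> on_hand[A=34 B=35 C=44 D=33] avail[A=34 B=22 C=38 D=33] open={R6,R7,R8}
Step 14: reserve R9 C 7 -> on_hand[A=34 B=35 C=44 D=33] avail[A=34 B=22 C=31 D=33] open={R6,R7,R8,R9}
Step 15: reserve R10 D 3 -> on_hand[A=34 B=35 C=44 D=33] avail[A=34 B=22 C=31 D=30] open={R10,R6,R7,R8,R9}
Step 16: commit R7 -> on_hand[A=34 B=35 C=38 D=33] avail[A=34 B=22 C=31 D=30] open={R10,R6,R8,R9}
Step 17: commit R8 -> on_hand[A=34 B=27 C=38 D=33] avail[A=34 B=22 C=31 D=30] open={R10,R6,R9}
Step 18: commit R6 -> on_hand[A=34 B=22 C=38 D=33] avail[A=34 B=22 C=31 D=30] open={R10,R9}
Step 19: cancel R9 -> on_hand[A=34 B=22 C=38 D=33] avail[A=34 B=22 C=38 D=30] open={R10}
Step 20: commit R10 -> on_hand[A=34 B=22 C=38 D=30] avail[A=34 B=22 C=38 D=30] open={}

Answer: A: 34
B: 22
C: 38
D: 30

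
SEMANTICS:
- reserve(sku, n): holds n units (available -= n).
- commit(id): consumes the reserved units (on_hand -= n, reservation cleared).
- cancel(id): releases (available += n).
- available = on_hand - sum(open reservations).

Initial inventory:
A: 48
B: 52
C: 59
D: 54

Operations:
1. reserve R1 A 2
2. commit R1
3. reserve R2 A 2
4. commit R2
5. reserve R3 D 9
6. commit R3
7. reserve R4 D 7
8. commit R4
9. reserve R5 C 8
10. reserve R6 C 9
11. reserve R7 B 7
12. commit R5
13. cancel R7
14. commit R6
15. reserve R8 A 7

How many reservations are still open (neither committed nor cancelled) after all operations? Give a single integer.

Step 1: reserve R1 A 2 -> on_hand[A=48 B=52 C=59 D=54] avail[A=46 B=52 C=59 D=54] open={R1}
Step 2: commit R1 -> on_hand[A=46 B=52 C=59 D=54] avail[A=46 B=52 C=59 D=54] open={}
Step 3: reserve R2 A 2 -> on_hand[A=46 B=52 C=59 D=54] avail[A=44 B=52 C=59 D=54] open={R2}
Step 4: commit R2 -> on_hand[A=44 B=52 C=59 D=54] avail[A=44 B=52 C=59 D=54] open={}
Step 5: reserve R3 D 9 -> on_hand[A=44 B=52 C=59 D=54] avail[A=44 B=52 C=59 D=45] open={R3}
Step 6: commit R3 -> on_hand[A=44 B=52 C=59 D=45] avail[A=44 B=52 C=59 D=45] open={}
Step 7: reserve R4 D 7 -> on_hand[A=44 B=52 C=59 D=45] avail[A=44 B=52 C=59 D=38] open={R4}
Step 8: commit R4 -> on_hand[A=44 B=52 C=59 D=38] avail[A=44 B=52 C=59 D=38] open={}
Step 9: reserve R5 C 8 -> on_hand[A=44 B=52 C=59 D=38] avail[A=44 B=52 C=51 D=38] open={R5}
Step 10: reserve R6 C 9 -> on_hand[A=44 B=52 C=59 D=38] avail[A=44 B=52 C=42 D=38] open={R5,R6}
Step 11: reserve R7 B 7 -> on_hand[A=44 B=52 C=59 D=38] avail[A=44 B=45 C=42 D=38] open={R5,R6,R7}
Step 12: commit R5 -> on_hand[A=44 B=52 C=51 D=38] avail[A=44 B=45 C=42 D=38] open={R6,R7}
Step 13: cancel R7 -> on_hand[A=44 B=52 C=51 D=38] avail[A=44 B=52 C=42 D=38] open={R6}
Step 14: commit R6 -> on_hand[A=44 B=52 C=42 D=38] avail[A=44 B=52 C=42 D=38] open={}
Step 15: reserve R8 A 7 -> on_hand[A=44 B=52 C=42 D=38] avail[A=37 B=52 C=42 D=38] open={R8}
Open reservations: ['R8'] -> 1

Answer: 1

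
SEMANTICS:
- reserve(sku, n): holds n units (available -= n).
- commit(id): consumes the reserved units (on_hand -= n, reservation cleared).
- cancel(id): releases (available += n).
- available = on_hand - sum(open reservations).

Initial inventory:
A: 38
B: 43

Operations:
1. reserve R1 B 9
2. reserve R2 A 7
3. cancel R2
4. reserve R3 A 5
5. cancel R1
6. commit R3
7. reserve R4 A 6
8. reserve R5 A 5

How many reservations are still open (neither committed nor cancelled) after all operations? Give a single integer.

Answer: 2

Derivation:
Step 1: reserve R1 B 9 -> on_hand[A=38 B=43] avail[A=38 B=34] open={R1}
Step 2: reserve R2 A 7 -> on_hand[A=38 B=43] avail[A=31 B=34] open={R1,R2}
Step 3: cancel R2 -> on_hand[A=38 B=43] avail[A=38 B=34] open={R1}
Step 4: reserve R3 A 5 -> on_hand[A=38 B=43] avail[A=33 B=34] open={R1,R3}
Step 5: cancel R1 -> on_hand[A=38 B=43] avail[A=33 B=43] open={R3}
Step 6: commit R3 -> on_hand[A=33 B=43] avail[A=33 B=43] open={}
Step 7: reserve R4 A 6 -> on_hand[A=33 B=43] avail[A=27 B=43] open={R4}
Step 8: reserve R5 A 5 -> on_hand[A=33 B=43] avail[A=22 B=43] open={R4,R5}
Open reservations: ['R4', 'R5'] -> 2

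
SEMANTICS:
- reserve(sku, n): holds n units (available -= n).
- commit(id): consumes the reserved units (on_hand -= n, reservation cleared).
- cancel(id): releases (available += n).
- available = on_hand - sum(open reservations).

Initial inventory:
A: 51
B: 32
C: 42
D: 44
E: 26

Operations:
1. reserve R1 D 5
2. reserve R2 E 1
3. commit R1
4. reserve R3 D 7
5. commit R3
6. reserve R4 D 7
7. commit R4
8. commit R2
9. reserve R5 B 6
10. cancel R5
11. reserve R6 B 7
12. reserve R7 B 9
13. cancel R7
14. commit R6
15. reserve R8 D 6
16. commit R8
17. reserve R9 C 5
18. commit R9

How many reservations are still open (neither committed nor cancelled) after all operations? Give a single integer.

Step 1: reserve R1 D 5 -> on_hand[A=51 B=32 C=42 D=44 E=26] avail[A=51 B=32 C=42 D=39 E=26] open={R1}
Step 2: reserve R2 E 1 -> on_hand[A=51 B=32 C=42 D=44 E=26] avail[A=51 B=32 C=42 D=39 E=25] open={R1,R2}
Step 3: commit R1 -> on_hand[A=51 B=32 C=42 D=39 E=26] avail[A=51 B=32 C=42 D=39 E=25] open={R2}
Step 4: reserve R3 D 7 -> on_hand[A=51 B=32 C=42 D=39 E=26] avail[A=51 B=32 C=42 D=32 E=25] open={R2,R3}
Step 5: commit R3 -> on_hand[A=51 B=32 C=42 D=32 E=26] avail[A=51 B=32 C=42 D=32 E=25] open={R2}
Step 6: reserve R4 D 7 -> on_hand[A=51 B=32 C=42 D=32 E=26] avail[A=51 B=32 C=42 D=25 E=25] open={R2,R4}
Step 7: commit R4 -> on_hand[A=51 B=32 C=42 D=25 E=26] avail[A=51 B=32 C=42 D=25 E=25] open={R2}
Step 8: commit R2 -> on_hand[A=51 B=32 C=42 D=25 E=25] avail[A=51 B=32 C=42 D=25 E=25] open={}
Step 9: reserve R5 B 6 -> on_hand[A=51 B=32 C=42 D=25 E=25] avail[A=51 B=26 C=42 D=25 E=25] open={R5}
Step 10: cancel R5 -> on_hand[A=51 B=32 C=42 D=25 E=25] avail[A=51 B=32 C=42 D=25 E=25] open={}
Step 11: reserve R6 B 7 -> on_hand[A=51 B=32 C=42 D=25 E=25] avail[A=51 B=25 C=42 D=25 E=25] open={R6}
Step 12: reserve R7 B 9 -> on_hand[A=51 B=32 C=42 D=25 E=25] avail[A=51 B=16 C=42 D=25 E=25] open={R6,R7}
Step 13: cancel R7 -> on_hand[A=51 B=32 C=42 D=25 E=25] avail[A=51 B=25 C=42 D=25 E=25] open={R6}
Step 14: commit R6 -> on_hand[A=51 B=25 C=42 D=25 E=25] avail[A=51 B=25 C=42 D=25 E=25] open={}
Step 15: reserve R8 D 6 -> on_hand[A=51 B=25 C=42 D=25 E=25] avail[A=51 B=25 C=42 D=19 E=25] open={R8}
Step 16: commit R8 -> on_hand[A=51 B=25 C=42 D=19 E=25] avail[A=51 B=25 C=42 D=19 E=25] open={}
Step 17: reserve R9 C 5 -> on_hand[A=51 B=25 C=42 D=19 E=25] avail[A=51 B=25 C=37 D=19 E=25] open={R9}
Step 18: commit R9 -> on_hand[A=51 B=25 C=37 D=19 E=25] avail[A=51 B=25 C=37 D=19 E=25] open={}
Open reservations: [] -> 0

Answer: 0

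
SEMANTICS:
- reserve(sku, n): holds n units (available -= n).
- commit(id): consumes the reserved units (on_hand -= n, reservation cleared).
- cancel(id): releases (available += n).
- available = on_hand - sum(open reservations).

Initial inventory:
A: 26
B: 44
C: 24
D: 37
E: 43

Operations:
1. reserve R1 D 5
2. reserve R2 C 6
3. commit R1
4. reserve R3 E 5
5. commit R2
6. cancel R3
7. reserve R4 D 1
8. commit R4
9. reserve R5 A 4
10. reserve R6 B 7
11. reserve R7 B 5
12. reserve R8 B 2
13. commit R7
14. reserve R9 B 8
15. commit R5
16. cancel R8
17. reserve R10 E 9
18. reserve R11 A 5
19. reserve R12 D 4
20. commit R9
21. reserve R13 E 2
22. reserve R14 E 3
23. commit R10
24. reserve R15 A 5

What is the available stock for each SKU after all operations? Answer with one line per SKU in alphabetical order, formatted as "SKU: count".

Answer: A: 12
B: 24
C: 18
D: 27
E: 29

Derivation:
Step 1: reserve R1 D 5 -> on_hand[A=26 B=44 C=24 D=37 E=43] avail[A=26 B=44 C=24 D=32 E=43] open={R1}
Step 2: reserve R2 C 6 -> on_hand[A=26 B=44 C=24 D=37 E=43] avail[A=26 B=44 C=18 D=32 E=43] open={R1,R2}
Step 3: commit R1 -> on_hand[A=26 B=44 C=24 D=32 E=43] avail[A=26 B=44 C=18 D=32 E=43] open={R2}
Step 4: reserve R3 E 5 -> on_hand[A=26 B=44 C=24 D=32 E=43] avail[A=26 B=44 C=18 D=32 E=38] open={R2,R3}
Step 5: commit R2 -> on_hand[A=26 B=44 C=18 D=32 E=43] avail[A=26 B=44 C=18 D=32 E=38] open={R3}
Step 6: cancel R3 -> on_hand[A=26 B=44 C=18 D=32 E=43] avail[A=26 B=44 C=18 D=32 E=43] open={}
Step 7: reserve R4 D 1 -> on_hand[A=26 B=44 C=18 D=32 E=43] avail[A=26 B=44 C=18 D=31 E=43] open={R4}
Step 8: commit R4 -> on_hand[A=26 B=44 C=18 D=31 E=43] avail[A=26 B=44 C=18 D=31 E=43] open={}
Step 9: reserve R5 A 4 -> on_hand[A=26 B=44 C=18 D=31 E=43] avail[A=22 B=44 C=18 D=31 E=43] open={R5}
Step 10: reserve R6 B 7 -> on_hand[A=26 B=44 C=18 D=31 E=43] avail[A=22 B=37 C=18 D=31 E=43] open={R5,R6}
Step 11: reserve R7 B 5 -> on_hand[A=26 B=44 C=18 D=31 E=43] avail[A=22 B=32 C=18 D=31 E=43] open={R5,R6,R7}
Step 12: reserve R8 B 2 -> on_hand[A=26 B=44 C=18 D=31 E=43] avail[A=22 B=30 C=18 D=31 E=43] open={R5,R6,R7,R8}
Step 13: commit R7 -> on_hand[A=26 B=39 C=18 D=31 E=43] avail[A=22 B=30 C=18 D=31 E=43] open={R5,R6,R8}
Step 14: reserve R9 B 8 -> on_hand[A=26 B=39 C=18 D=31 E=43] avail[A=22 B=22 C=18 D=31 E=43] open={R5,R6,R8,R9}
Step 15: commit R5 -> on_hand[A=22 B=39 C=18 D=31 E=43] avail[A=22 B=22 C=18 D=31 E=43] open={R6,R8,R9}
Step 16: cancel R8 -> on_hand[A=22 B=39 C=18 D=31 E=43] avail[A=22 B=24 C=18 D=31 E=43] open={R6,R9}
Step 17: reserve R10 E 9 -> on_hand[A=22 B=39 C=18 D=31 E=43] avail[A=22 B=24 C=18 D=31 E=34] open={R10,R6,R9}
Step 18: reserve R11 A 5 -> on_hand[A=22 B=39 C=18 D=31 E=43] avail[A=17 B=24 C=18 D=31 E=34] open={R10,R11,R6,R9}
Step 19: reserve R12 D 4 -> on_hand[A=22 B=39 C=18 D=31 E=43] avail[A=17 B=24 C=18 D=27 E=34] open={R10,R11,R12,R6,R9}
Step 20: commit R9 -> on_hand[A=22 B=31 C=18 D=31 E=43] avail[A=17 B=24 C=18 D=27 E=34] open={R10,R11,R12,R6}
Step 21: reserve R13 E 2 -> on_hand[A=22 B=31 C=18 D=31 E=43] avail[A=17 B=24 C=18 D=27 E=32] open={R10,R11,R12,R13,R6}
Step 22: reserve R14 E 3 -> on_hand[A=22 B=31 C=18 D=31 E=43] avail[A=17 B=24 C=18 D=27 E=29] open={R10,R11,R12,R13,R14,R6}
Step 23: commit R10 -> on_hand[A=22 B=31 C=18 D=31 E=34] avail[A=17 B=24 C=18 D=27 E=29] open={R11,R12,R13,R14,R6}
Step 24: reserve R15 A 5 -> on_hand[A=22 B=31 C=18 D=31 E=34] avail[A=12 B=24 C=18 D=27 E=29] open={R11,R12,R13,R14,R15,R6}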